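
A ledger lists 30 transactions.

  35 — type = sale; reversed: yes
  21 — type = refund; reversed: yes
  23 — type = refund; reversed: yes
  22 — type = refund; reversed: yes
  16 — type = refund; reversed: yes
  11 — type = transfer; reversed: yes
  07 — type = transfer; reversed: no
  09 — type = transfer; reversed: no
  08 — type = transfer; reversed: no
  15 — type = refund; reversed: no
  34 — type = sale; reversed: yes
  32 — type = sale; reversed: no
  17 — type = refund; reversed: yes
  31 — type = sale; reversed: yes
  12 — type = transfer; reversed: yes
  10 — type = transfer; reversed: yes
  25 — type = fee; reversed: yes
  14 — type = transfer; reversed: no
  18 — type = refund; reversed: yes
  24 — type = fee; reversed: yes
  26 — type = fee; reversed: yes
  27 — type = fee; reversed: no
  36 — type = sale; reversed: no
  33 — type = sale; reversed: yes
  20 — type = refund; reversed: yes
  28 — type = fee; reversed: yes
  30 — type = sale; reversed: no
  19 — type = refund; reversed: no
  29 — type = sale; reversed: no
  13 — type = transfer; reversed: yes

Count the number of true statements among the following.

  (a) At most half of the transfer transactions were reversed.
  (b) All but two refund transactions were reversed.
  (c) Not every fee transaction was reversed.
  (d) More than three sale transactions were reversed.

(a) transfer: |A| = 8, |A ∩ B| = 4; needs |A ∩ B| ≤ |A ∖ B| — true.
(b) refund: |A| = 9, |A ∩ B| = 7; needs |A ∖ B| = 2 — true.
(c) fee: |A| = 5, |A ∩ B| = 4; needs A ⊄ B (|A ∖ B| ≥ 1) — true.
(d) sale: |A| = 8, |A ∩ B| = 4; needs |A ∩ B| > 3 — true.

4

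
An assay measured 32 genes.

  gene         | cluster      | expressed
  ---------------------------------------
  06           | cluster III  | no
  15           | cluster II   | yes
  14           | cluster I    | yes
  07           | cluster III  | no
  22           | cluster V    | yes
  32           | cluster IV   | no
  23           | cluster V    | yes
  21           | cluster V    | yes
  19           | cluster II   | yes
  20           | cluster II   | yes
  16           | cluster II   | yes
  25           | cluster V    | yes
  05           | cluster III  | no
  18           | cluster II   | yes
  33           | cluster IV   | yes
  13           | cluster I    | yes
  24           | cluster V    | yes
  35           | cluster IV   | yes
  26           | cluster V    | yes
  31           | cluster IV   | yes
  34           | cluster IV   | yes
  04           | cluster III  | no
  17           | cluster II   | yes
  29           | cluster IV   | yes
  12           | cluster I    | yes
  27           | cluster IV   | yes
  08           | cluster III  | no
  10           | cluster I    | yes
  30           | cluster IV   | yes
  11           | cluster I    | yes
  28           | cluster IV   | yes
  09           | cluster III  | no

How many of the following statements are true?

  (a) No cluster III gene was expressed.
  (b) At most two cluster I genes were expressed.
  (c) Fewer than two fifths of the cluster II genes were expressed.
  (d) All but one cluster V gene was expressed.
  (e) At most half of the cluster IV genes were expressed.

(a) cluster III: |A| = 6, |A ∩ B| = 0; needs A ∩ B = ∅ (|A ∩ B| = 0) — true.
(b) cluster I: |A| = 5, |A ∩ B| = 5; needs |A ∩ B| ≤ 2 — false.
(c) cluster II: |A| = 6, |A ∩ B| = 6; needs |A ∩ B| / |A| < 2/5 — false.
(d) cluster V: |A| = 6, |A ∩ B| = 6; needs |A ∖ B| = 1 — false.
(e) cluster IV: |A| = 9, |A ∩ B| = 8; needs |A ∩ B| ≤ |A ∖ B| — false.

1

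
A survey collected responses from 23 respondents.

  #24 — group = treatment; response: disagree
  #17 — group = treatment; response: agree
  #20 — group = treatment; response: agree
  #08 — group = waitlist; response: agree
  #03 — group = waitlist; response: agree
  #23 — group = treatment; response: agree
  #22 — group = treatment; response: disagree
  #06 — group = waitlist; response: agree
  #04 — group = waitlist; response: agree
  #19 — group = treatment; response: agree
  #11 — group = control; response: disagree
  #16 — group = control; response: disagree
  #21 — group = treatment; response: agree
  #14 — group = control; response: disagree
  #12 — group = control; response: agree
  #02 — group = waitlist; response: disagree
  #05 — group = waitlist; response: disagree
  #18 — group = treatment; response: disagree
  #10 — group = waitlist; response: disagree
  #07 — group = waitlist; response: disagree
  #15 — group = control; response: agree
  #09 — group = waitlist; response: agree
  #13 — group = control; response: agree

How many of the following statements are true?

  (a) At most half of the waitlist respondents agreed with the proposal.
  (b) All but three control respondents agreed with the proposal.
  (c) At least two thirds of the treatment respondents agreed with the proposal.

(a) waitlist: |A| = 9, |A ∩ B| = 5; needs |A ∩ B| ≤ |A ∖ B| — false.
(b) control: |A| = 6, |A ∩ B| = 3; needs |A ∖ B| = 3 — true.
(c) treatment: |A| = 8, |A ∩ B| = 5; needs |A ∩ B| / |A| ≥ 2/3 — false.

1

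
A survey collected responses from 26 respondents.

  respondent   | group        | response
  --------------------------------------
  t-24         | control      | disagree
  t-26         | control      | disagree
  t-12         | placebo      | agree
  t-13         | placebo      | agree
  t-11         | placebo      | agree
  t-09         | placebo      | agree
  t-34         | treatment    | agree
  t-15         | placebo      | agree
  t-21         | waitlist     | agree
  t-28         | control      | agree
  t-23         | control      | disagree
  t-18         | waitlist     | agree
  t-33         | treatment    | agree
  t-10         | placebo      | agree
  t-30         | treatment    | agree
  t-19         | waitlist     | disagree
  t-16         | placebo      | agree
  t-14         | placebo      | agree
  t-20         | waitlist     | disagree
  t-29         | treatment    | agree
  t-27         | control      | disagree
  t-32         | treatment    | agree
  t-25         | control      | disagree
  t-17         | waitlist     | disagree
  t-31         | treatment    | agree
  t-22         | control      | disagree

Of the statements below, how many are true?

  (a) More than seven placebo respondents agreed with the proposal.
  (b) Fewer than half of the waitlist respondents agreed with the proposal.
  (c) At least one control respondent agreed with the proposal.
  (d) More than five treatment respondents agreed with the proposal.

(a) placebo: |A| = 8, |A ∩ B| = 8; needs |A ∩ B| > 7 — true.
(b) waitlist: |A| = 5, |A ∩ B| = 2; needs |A ∩ B| < |A ∖ B| — true.
(c) control: |A| = 7, |A ∩ B| = 1; needs A ∩ B ≠ ∅ (|A ∩ B| ≥ 1) — true.
(d) treatment: |A| = 6, |A ∩ B| = 6; needs |A ∩ B| > 5 — true.

4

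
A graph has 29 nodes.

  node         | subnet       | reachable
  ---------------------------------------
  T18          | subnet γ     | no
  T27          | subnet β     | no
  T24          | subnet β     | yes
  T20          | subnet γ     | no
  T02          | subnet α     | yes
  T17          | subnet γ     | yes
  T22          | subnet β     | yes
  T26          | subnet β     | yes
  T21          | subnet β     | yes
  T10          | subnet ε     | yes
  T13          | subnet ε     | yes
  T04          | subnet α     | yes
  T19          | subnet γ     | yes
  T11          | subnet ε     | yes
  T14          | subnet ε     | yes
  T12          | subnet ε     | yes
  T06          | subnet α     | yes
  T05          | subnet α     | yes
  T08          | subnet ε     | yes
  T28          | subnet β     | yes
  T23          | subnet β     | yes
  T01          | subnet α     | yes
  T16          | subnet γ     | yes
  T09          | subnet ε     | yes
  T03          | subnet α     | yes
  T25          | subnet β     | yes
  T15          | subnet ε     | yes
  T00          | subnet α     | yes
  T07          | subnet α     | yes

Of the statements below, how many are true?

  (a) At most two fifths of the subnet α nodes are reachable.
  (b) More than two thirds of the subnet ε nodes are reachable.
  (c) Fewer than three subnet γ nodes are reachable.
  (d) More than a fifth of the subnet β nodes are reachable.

2

(a) subnet α: |A| = 8, |A ∩ B| = 8; needs |A ∩ B| / |A| ≤ 2/5 — false.
(b) subnet ε: |A| = 8, |A ∩ B| = 8; needs |A ∩ B| / |A| > 2/3 — true.
(c) subnet γ: |A| = 5, |A ∩ B| = 3; needs |A ∩ B| < 3 — false.
(d) subnet β: |A| = 8, |A ∩ B| = 7; needs |A ∩ B| / |A| > 1/5 — true.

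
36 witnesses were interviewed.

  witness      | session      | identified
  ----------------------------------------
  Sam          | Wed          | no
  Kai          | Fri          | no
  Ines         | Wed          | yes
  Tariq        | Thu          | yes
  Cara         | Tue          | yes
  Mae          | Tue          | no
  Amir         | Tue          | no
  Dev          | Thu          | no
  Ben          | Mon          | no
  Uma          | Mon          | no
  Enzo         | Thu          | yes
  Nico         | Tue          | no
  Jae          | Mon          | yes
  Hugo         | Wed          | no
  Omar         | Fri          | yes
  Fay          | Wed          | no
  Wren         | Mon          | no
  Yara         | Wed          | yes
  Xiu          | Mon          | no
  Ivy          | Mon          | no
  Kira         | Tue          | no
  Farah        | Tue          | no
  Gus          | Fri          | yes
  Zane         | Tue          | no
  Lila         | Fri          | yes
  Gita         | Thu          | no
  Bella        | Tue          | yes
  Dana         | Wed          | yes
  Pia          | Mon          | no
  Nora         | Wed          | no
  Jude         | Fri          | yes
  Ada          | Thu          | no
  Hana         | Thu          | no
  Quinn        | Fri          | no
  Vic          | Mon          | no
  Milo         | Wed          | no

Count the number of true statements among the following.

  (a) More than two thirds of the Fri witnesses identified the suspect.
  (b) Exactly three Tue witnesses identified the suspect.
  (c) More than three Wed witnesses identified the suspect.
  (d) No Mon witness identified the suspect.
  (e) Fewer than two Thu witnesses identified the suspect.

(a) Fri: |A| = 6, |A ∩ B| = 4; needs |A ∩ B| / |A| > 2/3 — false.
(b) Tue: |A| = 8, |A ∩ B| = 2; needs |A ∩ B| = 3 — false.
(c) Wed: |A| = 8, |A ∩ B| = 3; needs |A ∩ B| > 3 — false.
(d) Mon: |A| = 8, |A ∩ B| = 1; needs A ∩ B = ∅ (|A ∩ B| = 0) — false.
(e) Thu: |A| = 6, |A ∩ B| = 2; needs |A ∩ B| < 2 — false.

0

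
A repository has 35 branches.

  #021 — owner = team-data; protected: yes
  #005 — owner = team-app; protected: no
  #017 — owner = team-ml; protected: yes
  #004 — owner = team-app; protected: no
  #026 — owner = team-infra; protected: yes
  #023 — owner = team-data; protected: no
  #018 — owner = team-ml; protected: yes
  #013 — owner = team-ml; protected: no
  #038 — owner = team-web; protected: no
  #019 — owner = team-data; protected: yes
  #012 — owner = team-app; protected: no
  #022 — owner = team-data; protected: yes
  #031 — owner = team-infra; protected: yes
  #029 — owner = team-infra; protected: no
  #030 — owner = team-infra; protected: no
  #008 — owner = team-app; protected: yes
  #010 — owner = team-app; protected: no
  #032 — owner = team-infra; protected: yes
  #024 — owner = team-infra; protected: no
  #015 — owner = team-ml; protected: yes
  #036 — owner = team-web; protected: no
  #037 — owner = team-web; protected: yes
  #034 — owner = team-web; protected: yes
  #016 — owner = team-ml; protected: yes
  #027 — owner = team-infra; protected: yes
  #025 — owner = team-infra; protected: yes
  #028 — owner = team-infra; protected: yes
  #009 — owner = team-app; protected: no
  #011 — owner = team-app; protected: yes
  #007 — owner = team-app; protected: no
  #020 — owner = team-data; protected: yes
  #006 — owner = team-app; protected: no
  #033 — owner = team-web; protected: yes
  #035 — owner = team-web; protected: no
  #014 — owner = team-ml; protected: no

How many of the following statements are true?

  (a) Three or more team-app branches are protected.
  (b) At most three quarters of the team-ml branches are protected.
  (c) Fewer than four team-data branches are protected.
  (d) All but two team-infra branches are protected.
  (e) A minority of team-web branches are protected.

(a) team-app: |A| = 9, |A ∩ B| = 2; needs |A ∩ B| ≥ 3 — false.
(b) team-ml: |A| = 6, |A ∩ B| = 4; needs |A ∩ B| / |A| ≤ 3/4 — true.
(c) team-data: |A| = 5, |A ∩ B| = 4; needs |A ∩ B| < 4 — false.
(d) team-infra: |A| = 9, |A ∩ B| = 6; needs |A ∖ B| = 2 — false.
(e) team-web: |A| = 6, |A ∩ B| = 3; needs |A ∩ B| < |A ∖ B| — false.

1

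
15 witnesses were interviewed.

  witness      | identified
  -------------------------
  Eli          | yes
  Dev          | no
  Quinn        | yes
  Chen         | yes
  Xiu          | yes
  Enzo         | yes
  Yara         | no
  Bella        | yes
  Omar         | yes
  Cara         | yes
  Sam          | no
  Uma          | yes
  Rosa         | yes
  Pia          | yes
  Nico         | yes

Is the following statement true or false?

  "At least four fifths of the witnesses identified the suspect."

True

Truth condition: |A ∩ B| / |A| ≥ 4/5.
|A| = 15, |A ∩ B| = 12, |A ∖ B| = 3.
|A ∩ B|/|A| = 12/15, so the statement is true.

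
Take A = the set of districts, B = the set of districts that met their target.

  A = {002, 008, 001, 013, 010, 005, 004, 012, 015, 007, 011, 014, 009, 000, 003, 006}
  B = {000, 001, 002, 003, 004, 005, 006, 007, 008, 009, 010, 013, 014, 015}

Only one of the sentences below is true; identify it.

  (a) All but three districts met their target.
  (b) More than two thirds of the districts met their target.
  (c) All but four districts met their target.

|A| = 16, |A ∩ B| = 14, |A ∖ B| = 2.
(a) requires |A ∖ B| = 3: false.
(b) requires |A ∩ B| / |A| > 2/3: true.
(c) requires |A ∖ B| = 4: false.

(b)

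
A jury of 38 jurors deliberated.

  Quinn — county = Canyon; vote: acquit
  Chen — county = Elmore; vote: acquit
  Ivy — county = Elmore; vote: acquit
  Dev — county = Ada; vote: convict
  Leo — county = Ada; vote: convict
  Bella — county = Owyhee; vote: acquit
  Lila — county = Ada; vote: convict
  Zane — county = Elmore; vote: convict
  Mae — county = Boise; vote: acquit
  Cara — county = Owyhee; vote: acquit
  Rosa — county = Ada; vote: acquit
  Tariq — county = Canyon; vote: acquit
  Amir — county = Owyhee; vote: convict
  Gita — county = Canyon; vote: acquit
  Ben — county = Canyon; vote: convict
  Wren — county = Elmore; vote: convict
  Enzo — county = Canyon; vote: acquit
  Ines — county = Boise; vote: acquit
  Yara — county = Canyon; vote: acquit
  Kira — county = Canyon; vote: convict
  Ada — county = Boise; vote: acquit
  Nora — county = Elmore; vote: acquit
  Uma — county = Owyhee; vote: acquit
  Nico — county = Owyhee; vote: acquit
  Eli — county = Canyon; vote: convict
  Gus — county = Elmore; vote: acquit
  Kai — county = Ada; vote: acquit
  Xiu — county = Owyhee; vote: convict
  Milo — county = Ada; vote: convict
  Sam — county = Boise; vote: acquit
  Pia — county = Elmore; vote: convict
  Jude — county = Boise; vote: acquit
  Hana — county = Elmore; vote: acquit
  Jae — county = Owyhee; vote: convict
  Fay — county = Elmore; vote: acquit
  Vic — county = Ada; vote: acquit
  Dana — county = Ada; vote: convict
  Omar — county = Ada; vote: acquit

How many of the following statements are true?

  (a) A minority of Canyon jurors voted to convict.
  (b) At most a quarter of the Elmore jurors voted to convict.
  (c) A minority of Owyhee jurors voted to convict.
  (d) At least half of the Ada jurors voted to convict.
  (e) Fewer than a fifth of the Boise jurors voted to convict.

(a) Canyon: |A| = 8, |A ∩ B| = 3; needs |A ∩ B| < |A ∖ B| — true.
(b) Elmore: |A| = 9, |A ∩ B| = 3; needs |A ∩ B| / |A| ≤ 1/4 — false.
(c) Owyhee: |A| = 7, |A ∩ B| = 3; needs |A ∩ B| < |A ∖ B| — true.
(d) Ada: |A| = 9, |A ∩ B| = 5; needs |A ∩ B| ≥ |A ∖ B| — true.
(e) Boise: |A| = 5, |A ∩ B| = 0; needs |A ∩ B| / |A| < 1/5 — true.

4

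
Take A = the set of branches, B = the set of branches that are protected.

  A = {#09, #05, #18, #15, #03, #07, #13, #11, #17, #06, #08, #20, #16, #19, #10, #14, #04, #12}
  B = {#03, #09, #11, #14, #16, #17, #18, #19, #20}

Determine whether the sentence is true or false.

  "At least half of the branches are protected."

True

'At least half of the branches are protected' holds iff |A ∩ B| ≥ |A ∖ B|.
|A| = 18, |A ∩ B| = 9, |A ∖ B| = 9.
9 = 9, so the statement is true.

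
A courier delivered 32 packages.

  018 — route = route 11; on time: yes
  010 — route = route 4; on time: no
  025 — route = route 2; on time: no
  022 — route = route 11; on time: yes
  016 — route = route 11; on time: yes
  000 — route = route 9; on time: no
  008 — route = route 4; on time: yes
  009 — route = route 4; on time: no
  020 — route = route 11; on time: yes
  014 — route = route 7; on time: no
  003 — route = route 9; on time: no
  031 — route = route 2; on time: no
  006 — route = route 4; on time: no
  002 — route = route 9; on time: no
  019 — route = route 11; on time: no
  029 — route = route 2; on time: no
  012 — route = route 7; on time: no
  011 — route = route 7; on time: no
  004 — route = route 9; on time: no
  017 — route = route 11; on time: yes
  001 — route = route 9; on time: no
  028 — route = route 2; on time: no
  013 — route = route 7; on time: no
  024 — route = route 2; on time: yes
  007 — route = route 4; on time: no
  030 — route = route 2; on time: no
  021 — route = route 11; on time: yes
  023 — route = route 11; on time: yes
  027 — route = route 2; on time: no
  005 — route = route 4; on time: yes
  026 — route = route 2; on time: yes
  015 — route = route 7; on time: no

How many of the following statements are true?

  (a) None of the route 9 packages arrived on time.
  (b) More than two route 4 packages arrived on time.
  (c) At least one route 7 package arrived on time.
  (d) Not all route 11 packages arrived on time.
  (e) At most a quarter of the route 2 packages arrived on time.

(a) route 9: |A| = 5, |A ∩ B| = 0; needs A ∩ B = ∅ (|A ∩ B| = 0) — true.
(b) route 4: |A| = 6, |A ∩ B| = 2; needs |A ∩ B| > 2 — false.
(c) route 7: |A| = 5, |A ∩ B| = 0; needs A ∩ B ≠ ∅ (|A ∩ B| ≥ 1) — false.
(d) route 11: |A| = 8, |A ∩ B| = 7; needs A ⊄ B (|A ∖ B| ≥ 1) — true.
(e) route 2: |A| = 8, |A ∩ B| = 2; needs |A ∩ B| / |A| ≤ 1/4 — true.

3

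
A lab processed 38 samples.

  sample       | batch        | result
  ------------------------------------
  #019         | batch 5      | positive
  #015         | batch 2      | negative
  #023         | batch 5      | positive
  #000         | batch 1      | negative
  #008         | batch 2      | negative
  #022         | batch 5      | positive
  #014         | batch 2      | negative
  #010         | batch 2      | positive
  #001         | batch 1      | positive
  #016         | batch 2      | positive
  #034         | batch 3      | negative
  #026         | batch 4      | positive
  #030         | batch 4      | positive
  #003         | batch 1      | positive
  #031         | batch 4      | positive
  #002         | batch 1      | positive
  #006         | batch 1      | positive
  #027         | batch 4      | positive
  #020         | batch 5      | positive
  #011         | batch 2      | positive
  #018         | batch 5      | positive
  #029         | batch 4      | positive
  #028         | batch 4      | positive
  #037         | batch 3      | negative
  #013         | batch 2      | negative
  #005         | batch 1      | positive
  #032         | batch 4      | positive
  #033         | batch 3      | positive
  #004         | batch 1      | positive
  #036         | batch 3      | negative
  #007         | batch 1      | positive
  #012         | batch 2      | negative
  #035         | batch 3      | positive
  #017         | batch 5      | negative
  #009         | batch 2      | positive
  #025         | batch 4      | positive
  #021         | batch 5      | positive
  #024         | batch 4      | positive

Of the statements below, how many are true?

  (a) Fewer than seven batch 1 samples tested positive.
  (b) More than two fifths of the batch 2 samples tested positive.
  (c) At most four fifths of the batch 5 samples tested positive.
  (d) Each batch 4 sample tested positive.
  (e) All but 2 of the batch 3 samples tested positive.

(a) batch 1: |A| = 8, |A ∩ B| = 7; needs |A ∩ B| < 7 — false.
(b) batch 2: |A| = 9, |A ∩ B| = 4; needs |A ∩ B| / |A| > 2/5 — true.
(c) batch 5: |A| = 7, |A ∩ B| = 6; needs |A ∩ B| / |A| ≤ 4/5 — false.
(d) batch 4: |A| = 9, |A ∩ B| = 9; needs A ⊆ B, i.e. every element of A is in B (|A ∖ B| = 0) — true.
(e) batch 3: |A| = 5, |A ∩ B| = 2; needs |A ∖ B| = 2 — false.

2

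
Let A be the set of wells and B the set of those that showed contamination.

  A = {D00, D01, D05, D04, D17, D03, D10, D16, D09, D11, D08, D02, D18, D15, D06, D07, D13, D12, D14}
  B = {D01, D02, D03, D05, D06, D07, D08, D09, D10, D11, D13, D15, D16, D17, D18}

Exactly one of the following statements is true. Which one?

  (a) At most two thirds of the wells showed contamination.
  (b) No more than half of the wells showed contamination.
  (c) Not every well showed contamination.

|A| = 19, |A ∩ B| = 15, |A ∖ B| = 4.
(a) requires |A ∩ B| / |A| ≤ 2/3: false.
(b) requires |A ∩ B| ≤ |A ∖ B|: false.
(c) requires A ⊄ B (|A ∖ B| ≥ 1): true.

(c)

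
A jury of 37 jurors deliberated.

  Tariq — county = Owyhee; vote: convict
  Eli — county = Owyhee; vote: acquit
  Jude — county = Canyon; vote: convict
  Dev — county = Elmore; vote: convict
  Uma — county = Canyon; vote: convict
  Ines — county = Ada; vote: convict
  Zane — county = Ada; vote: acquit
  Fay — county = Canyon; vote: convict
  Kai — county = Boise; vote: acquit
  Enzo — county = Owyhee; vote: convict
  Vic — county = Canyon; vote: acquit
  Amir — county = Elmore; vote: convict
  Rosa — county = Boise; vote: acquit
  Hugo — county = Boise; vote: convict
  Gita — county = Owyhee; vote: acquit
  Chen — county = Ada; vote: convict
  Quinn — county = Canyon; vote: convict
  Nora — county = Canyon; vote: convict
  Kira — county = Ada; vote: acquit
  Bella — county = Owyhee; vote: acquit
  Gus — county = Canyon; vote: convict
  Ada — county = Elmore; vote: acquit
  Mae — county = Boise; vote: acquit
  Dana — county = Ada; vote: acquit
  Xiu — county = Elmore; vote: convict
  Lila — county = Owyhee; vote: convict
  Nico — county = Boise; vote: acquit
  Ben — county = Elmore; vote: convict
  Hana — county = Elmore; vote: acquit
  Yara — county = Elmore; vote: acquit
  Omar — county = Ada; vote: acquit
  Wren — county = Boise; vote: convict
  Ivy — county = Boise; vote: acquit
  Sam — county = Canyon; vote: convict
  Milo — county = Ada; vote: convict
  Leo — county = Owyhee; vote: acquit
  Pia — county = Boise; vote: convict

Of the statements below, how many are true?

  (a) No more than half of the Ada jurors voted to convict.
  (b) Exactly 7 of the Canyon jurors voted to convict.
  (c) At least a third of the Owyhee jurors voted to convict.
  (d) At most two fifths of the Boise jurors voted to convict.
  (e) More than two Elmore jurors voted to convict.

5

(a) Ada: |A| = 7, |A ∩ B| = 3; needs |A ∩ B| ≤ |A ∖ B| — true.
(b) Canyon: |A| = 8, |A ∩ B| = 7; needs |A ∩ B| = 7 — true.
(c) Owyhee: |A| = 7, |A ∩ B| = 3; needs |A ∩ B| / |A| ≥ 1/3 — true.
(d) Boise: |A| = 8, |A ∩ B| = 3; needs |A ∩ B| / |A| ≤ 2/5 — true.
(e) Elmore: |A| = 7, |A ∩ B| = 4; needs |A ∩ B| > 2 — true.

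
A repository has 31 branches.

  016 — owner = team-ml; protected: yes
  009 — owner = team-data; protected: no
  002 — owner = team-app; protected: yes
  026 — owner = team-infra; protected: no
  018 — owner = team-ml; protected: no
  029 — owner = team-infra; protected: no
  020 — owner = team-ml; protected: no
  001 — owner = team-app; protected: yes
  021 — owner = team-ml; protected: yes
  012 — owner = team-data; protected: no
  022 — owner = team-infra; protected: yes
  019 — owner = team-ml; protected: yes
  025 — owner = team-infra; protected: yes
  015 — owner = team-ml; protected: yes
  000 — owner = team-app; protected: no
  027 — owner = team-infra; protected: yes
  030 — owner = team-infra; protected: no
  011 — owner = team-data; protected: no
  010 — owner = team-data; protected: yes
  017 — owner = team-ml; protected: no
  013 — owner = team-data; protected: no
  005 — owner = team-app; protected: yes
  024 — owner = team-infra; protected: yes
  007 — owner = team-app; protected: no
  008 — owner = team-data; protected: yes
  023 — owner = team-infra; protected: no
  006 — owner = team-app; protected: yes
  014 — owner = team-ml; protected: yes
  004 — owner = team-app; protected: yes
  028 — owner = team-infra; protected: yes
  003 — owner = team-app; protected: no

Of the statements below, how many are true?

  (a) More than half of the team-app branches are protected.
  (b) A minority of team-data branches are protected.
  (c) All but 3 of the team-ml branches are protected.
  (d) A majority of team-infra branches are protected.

(a) team-app: |A| = 8, |A ∩ B| = 5; needs |A ∩ B| > |A ∖ B| — true.
(b) team-data: |A| = 6, |A ∩ B| = 2; needs |A ∩ B| < |A ∖ B| — true.
(c) team-ml: |A| = 8, |A ∩ B| = 5; needs |A ∖ B| = 3 — true.
(d) team-infra: |A| = 9, |A ∩ B| = 5; needs |A ∩ B| > |A ∖ B| — true.

4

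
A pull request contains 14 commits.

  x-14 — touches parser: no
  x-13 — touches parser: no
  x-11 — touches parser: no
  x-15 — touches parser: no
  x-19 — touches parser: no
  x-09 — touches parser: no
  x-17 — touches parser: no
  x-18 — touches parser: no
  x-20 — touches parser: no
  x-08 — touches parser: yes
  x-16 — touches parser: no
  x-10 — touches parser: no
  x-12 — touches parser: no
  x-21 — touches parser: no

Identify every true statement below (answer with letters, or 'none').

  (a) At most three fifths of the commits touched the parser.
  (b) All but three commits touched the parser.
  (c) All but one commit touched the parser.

|A| = 14, |A ∩ B| = 1, |A ∖ B| = 13.
(a) |A ∩ B| / |A| ≤ 3/5: holds.
(b) |A ∖ B| = 3: fails.
(c) |A ∖ B| = 1: fails.

(a)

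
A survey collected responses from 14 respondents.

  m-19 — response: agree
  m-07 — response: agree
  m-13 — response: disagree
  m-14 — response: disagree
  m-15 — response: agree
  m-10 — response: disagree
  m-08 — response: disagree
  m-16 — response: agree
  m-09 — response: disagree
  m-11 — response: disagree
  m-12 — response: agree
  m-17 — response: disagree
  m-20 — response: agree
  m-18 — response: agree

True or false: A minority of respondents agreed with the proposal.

'A minority of respondents agreed with the proposal' holds iff |A ∩ B| < |A ∖ B|.
A (the restrictor) = {m-19, m-07, m-13, m-14, m-15, m-10, m-08, m-16, m-09, m-11, m-12, m-17, m-20, m-18}, |A| = 14.
A ∩ B = {m-19, m-07, m-15, m-16, m-12, m-20, m-18}, so |A ∩ B| = 7.
A ∖ B = {m-13, m-14, m-10, m-08, m-09, m-11, m-17}, so |A ∖ B| = 7.
7 = 7, so the statement is false.

False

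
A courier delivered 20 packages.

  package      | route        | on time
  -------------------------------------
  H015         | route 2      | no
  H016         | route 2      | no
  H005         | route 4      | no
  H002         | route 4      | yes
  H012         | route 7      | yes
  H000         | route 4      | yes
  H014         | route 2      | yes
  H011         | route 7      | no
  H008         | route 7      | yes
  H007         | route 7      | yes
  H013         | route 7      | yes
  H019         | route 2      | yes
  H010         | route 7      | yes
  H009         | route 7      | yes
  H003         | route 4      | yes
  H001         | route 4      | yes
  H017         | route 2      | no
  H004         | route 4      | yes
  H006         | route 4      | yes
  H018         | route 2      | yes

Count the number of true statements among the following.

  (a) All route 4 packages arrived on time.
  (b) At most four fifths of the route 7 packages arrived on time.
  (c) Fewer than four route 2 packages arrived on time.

1

(a) route 4: |A| = 7, |A ∩ B| = 6; needs A ⊆ B, i.e. every element of A is in B (|A ∖ B| = 0) — false.
(b) route 7: |A| = 7, |A ∩ B| = 6; needs |A ∩ B| / |A| ≤ 4/5 — false.
(c) route 2: |A| = 6, |A ∩ B| = 3; needs |A ∩ B| < 4 — true.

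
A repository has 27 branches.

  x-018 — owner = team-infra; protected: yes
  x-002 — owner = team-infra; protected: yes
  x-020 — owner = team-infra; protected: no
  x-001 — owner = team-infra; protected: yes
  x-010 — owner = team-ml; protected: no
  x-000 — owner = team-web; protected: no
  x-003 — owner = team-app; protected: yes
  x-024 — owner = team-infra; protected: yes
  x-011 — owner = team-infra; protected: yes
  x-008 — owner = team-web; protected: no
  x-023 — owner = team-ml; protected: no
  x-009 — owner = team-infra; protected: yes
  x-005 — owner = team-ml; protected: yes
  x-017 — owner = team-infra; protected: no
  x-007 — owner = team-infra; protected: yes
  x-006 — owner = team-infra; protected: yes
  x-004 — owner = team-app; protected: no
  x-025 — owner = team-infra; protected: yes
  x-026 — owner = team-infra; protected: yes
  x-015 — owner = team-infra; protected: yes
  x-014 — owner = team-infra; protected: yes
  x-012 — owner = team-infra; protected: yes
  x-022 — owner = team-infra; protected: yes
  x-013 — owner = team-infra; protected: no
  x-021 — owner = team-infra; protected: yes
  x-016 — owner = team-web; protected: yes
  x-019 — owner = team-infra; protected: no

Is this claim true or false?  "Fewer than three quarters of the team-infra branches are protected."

False

The determiner here denotes the relation: |A ∩ B| / |A| < 3/4.
|A| = 19, |A ∩ B| = 15, |A ∖ B| = 4.
|A ∩ B|/|A| = 15/19, so the statement is false.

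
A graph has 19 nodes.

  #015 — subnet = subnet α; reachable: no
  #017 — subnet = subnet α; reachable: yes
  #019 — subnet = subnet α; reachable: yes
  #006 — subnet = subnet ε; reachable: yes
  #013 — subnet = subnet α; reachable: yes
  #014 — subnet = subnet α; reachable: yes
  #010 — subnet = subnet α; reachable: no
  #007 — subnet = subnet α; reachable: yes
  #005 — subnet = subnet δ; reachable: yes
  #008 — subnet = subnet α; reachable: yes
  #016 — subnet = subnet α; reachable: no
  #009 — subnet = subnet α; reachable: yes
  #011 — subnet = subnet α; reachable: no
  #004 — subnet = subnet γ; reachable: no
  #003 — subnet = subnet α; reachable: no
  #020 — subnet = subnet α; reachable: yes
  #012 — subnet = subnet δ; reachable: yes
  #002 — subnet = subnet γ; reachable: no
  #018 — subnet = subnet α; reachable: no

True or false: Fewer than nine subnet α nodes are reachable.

True

'Fewer than nine subnet α nodes are reachable' holds iff |A ∩ B| < 9.
A (the restrictor) = {#015, #017, #019, #013, #014, #010, #007, #008, #016, #009, #011, #003, #020, #018}, |A| = 14.
A ∩ B = {#017, #019, #013, #014, #007, #008, #009, #020}, so |A ∩ B| = 8.
|A ∩ B| = 8, so the statement is true.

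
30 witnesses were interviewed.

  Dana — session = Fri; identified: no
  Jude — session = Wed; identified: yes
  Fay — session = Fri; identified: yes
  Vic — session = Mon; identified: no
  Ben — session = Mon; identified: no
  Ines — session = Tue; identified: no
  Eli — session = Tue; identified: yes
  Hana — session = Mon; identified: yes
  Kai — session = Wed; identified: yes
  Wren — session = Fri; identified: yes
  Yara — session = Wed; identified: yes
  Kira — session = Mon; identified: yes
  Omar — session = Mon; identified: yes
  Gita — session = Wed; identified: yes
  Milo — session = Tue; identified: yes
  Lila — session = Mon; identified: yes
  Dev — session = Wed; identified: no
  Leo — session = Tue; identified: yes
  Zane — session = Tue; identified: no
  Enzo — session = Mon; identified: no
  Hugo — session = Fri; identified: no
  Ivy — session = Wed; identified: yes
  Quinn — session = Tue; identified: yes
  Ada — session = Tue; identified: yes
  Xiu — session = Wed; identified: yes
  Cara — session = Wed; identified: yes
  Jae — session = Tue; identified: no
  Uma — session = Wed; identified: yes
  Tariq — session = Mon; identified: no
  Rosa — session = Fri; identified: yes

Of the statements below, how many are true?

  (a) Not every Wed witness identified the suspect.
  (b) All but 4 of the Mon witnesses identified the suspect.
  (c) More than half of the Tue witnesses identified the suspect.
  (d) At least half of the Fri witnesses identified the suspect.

(a) Wed: |A| = 9, |A ∩ B| = 8; needs A ⊄ B (|A ∖ B| ≥ 1) — true.
(b) Mon: |A| = 8, |A ∩ B| = 4; needs |A ∖ B| = 4 — true.
(c) Tue: |A| = 8, |A ∩ B| = 5; needs |A ∩ B| > |A ∖ B| — true.
(d) Fri: |A| = 5, |A ∩ B| = 3; needs |A ∩ B| ≥ |A ∖ B| — true.

4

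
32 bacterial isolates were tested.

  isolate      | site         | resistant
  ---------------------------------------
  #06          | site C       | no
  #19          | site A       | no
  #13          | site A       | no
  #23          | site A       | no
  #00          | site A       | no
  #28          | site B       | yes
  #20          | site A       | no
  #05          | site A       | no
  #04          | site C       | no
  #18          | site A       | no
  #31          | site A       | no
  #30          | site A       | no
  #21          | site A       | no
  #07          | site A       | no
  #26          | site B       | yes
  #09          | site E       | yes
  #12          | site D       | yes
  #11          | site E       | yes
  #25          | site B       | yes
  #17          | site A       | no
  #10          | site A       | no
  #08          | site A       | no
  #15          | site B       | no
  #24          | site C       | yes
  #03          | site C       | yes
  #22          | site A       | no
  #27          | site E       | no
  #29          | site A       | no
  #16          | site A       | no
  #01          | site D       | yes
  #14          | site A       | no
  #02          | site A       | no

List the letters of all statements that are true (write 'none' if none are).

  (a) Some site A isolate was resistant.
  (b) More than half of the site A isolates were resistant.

none

|A| = 19, |A ∩ B| = 0, |A ∖ B| = 19.
(a) A ∩ B ≠ ∅ (|A ∩ B| ≥ 1): fails.
(b) |A ∩ B| > |A ∖ B|: fails.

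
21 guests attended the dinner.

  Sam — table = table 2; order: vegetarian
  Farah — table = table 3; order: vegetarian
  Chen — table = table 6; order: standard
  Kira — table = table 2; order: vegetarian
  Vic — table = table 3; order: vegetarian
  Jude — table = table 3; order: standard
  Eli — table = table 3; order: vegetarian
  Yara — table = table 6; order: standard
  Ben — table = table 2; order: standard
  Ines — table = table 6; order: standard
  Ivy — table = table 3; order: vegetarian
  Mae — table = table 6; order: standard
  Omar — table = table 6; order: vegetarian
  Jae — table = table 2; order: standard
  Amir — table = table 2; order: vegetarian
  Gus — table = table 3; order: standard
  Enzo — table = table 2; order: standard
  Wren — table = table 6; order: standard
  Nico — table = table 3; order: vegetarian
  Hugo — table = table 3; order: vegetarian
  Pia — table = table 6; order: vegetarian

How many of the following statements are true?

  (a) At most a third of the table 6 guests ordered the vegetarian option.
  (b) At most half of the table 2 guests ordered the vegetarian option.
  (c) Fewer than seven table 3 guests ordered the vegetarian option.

3

(a) table 6: |A| = 7, |A ∩ B| = 2; needs |A ∩ B| / |A| ≤ 1/3 — true.
(b) table 2: |A| = 6, |A ∩ B| = 3; needs |A ∩ B| ≤ |A ∖ B| — true.
(c) table 3: |A| = 8, |A ∩ B| = 6; needs |A ∩ B| < 7 — true.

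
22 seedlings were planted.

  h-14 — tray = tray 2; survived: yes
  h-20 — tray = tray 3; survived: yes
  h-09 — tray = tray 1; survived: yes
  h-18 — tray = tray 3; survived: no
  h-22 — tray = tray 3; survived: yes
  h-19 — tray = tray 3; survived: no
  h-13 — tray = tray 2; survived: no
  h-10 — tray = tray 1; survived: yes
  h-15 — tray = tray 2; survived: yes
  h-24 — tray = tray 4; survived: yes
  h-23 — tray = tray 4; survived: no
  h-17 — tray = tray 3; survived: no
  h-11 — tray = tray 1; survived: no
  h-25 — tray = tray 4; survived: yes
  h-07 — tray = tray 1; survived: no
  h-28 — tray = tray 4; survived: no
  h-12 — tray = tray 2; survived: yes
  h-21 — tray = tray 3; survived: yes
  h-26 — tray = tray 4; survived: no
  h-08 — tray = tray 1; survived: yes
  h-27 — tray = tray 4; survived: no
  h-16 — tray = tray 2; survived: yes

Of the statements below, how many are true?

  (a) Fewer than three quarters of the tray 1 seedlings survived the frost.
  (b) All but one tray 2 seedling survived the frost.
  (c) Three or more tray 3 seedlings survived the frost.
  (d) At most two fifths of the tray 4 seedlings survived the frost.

(a) tray 1: |A| = 5, |A ∩ B| = 3; needs |A ∩ B| / |A| < 3/4 — true.
(b) tray 2: |A| = 5, |A ∩ B| = 4; needs |A ∖ B| = 1 — true.
(c) tray 3: |A| = 6, |A ∩ B| = 3; needs |A ∩ B| ≥ 3 — true.
(d) tray 4: |A| = 6, |A ∩ B| = 2; needs |A ∩ B| / |A| ≤ 2/5 — true.

4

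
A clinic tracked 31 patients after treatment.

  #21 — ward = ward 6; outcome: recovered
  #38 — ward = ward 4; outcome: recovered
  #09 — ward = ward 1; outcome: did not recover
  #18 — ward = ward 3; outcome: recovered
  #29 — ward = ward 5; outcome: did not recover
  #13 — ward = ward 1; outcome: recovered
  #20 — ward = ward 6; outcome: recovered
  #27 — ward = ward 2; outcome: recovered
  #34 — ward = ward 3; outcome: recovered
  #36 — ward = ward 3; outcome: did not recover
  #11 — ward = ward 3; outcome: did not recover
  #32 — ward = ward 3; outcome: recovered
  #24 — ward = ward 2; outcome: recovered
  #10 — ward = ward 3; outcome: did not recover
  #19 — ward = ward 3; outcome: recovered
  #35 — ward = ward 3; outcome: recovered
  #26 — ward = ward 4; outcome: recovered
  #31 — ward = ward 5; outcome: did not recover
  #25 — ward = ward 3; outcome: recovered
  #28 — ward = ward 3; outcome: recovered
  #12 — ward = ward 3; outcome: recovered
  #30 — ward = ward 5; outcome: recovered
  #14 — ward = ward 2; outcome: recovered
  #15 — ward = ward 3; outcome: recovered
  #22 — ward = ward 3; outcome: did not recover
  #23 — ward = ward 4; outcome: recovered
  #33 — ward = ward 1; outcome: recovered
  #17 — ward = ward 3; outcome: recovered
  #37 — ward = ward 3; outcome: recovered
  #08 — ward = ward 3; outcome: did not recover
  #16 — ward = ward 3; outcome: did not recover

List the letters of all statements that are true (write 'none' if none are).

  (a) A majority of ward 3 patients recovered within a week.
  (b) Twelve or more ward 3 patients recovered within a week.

|A| = 17, |A ∩ B| = 11, |A ∖ B| = 6.
(a) |A ∩ B| > |A ∖ B|: holds.
(b) |A ∩ B| ≥ 12: fails.

(a)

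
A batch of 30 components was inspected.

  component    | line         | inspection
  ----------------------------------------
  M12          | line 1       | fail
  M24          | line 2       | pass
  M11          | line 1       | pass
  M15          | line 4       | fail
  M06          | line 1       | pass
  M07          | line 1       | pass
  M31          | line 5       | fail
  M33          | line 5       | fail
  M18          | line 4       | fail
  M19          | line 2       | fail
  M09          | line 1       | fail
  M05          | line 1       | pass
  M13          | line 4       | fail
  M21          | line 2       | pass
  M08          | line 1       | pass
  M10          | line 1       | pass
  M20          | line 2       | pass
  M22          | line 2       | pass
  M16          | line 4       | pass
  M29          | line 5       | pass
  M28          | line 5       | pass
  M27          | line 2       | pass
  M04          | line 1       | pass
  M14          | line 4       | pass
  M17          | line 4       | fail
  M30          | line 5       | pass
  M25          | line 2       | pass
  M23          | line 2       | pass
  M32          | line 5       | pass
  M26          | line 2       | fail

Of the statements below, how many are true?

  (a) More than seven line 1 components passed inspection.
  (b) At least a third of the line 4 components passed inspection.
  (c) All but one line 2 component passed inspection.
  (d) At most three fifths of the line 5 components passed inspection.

(a) line 1: |A| = 9, |A ∩ B| = 7; needs |A ∩ B| > 7 — false.
(b) line 4: |A| = 6, |A ∩ B| = 2; needs |A ∩ B| / |A| ≥ 1/3 — true.
(c) line 2: |A| = 9, |A ∩ B| = 7; needs |A ∖ B| = 1 — false.
(d) line 5: |A| = 6, |A ∩ B| = 4; needs |A ∩ B| / |A| ≤ 3/5 — false.

1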